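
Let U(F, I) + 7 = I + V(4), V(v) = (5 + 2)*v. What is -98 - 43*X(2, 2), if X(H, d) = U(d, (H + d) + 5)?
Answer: -1388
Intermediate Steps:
V(v) = 7*v
U(F, I) = 21 + I (U(F, I) = -7 + (I + 7*4) = -7 + (I + 28) = -7 + (28 + I) = 21 + I)
X(H, d) = 26 + H + d (X(H, d) = 21 + ((H + d) + 5) = 21 + (5 + H + d) = 26 + H + d)
-98 - 43*X(2, 2) = -98 - 43*(26 + 2 + 2) = -98 - 43*30 = -98 - 1290 = -1388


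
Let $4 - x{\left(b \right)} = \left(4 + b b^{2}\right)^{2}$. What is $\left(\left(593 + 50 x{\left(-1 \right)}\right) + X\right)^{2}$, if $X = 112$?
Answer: $207025$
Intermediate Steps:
$x{\left(b \right)} = 4 - \left(4 + b^{3}\right)^{2}$ ($x{\left(b \right)} = 4 - \left(4 + b b^{2}\right)^{2} = 4 - \left(4 + b^{3}\right)^{2}$)
$\left(\left(593 + 50 x{\left(-1 \right)}\right) + X\right)^{2} = \left(\left(593 + 50 \left(4 - \left(4 + \left(-1\right)^{3}\right)^{2}\right)\right) + 112\right)^{2} = \left(\left(593 + 50 \left(4 - \left(4 - 1\right)^{2}\right)\right) + 112\right)^{2} = \left(\left(593 + 50 \left(4 - 3^{2}\right)\right) + 112\right)^{2} = \left(\left(593 + 50 \left(4 - 9\right)\right) + 112\right)^{2} = \left(\left(593 + 50 \left(-5\right)\right) + 112\right)^{2} = \left(\left(593 - 250\right) + 112\right)^{2} = \left(343 + 112\right)^{2} = 455^{2} = 207025$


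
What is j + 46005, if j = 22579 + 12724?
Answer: 81308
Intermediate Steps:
j = 35303
j + 46005 = 35303 + 46005 = 81308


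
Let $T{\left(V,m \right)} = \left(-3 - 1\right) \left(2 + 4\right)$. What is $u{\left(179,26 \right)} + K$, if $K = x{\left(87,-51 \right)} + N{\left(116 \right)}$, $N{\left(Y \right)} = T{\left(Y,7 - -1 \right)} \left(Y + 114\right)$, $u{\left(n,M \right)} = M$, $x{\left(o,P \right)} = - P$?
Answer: $-5443$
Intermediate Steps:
$T{\left(V,m \right)} = -24$ ($T{\left(V,m \right)} = \left(-4\right) 6 = -24$)
$N{\left(Y \right)} = -2736 - 24 Y$ ($N{\left(Y \right)} = - 24 \left(Y + 114\right) = - 24 \left(114 + Y\right) = -2736 - 24 Y$)
$K = -5469$ ($K = \left(-1\right) \left(-51\right) - 5520 = 51 - 5520 = -5469$)
$u{\left(179,26 \right)} + K = 26 - 5469 = -5443$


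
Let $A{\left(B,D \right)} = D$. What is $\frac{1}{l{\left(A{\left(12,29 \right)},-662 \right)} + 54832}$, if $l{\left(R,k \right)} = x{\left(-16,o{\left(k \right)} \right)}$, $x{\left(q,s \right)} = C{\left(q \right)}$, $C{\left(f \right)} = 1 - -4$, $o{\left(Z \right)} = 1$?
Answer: $\frac{1}{54837} \approx 1.8236 \cdot 10^{-5}$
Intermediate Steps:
$C{\left(f \right)} = 5$ ($C{\left(f \right)} = 1 + 4 = 5$)
$x{\left(q,s \right)} = 5$
$l{\left(R,k \right)} = 5$
$\frac{1}{l{\left(A{\left(12,29 \right)},-662 \right)} + 54832} = \frac{1}{5 + 54832} = \frac{1}{54837}$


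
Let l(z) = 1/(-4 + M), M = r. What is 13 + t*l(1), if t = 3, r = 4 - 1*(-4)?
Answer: 55/4 ≈ 13.750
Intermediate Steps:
r = 8 (r = 4 + 4 = 8)
M = 8
l(z) = ¼ (l(z) = 1/(-4 + 8) = 1/4 = ¼)
13 + t*l(1) = 13 + 3*(¼) = 13 + ¾ = 55/4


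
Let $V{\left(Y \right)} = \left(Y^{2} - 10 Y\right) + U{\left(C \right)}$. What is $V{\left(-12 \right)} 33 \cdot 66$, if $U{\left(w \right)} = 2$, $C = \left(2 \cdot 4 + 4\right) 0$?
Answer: $579348$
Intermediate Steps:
$C = 0$ ($C = \left(8 + 4\right) 0 = 12 \cdot 0 = 0$)
$V{\left(Y \right)} = 2 + Y^{2} - 10 Y$ ($V{\left(Y \right)} = \left(Y^{2} - 10 Y\right) + 2 = 2 + Y^{2} - 10 Y$)
$V{\left(-12 \right)} 33 \cdot 66 = \left(2 + \left(-12\right)^{2} - -120\right) 33 \cdot 66 = \left(2 + 144 + 120\right) 33 \cdot 66 = 266 \cdot 33 \cdot 66 = 8778 \cdot 66 = 579348$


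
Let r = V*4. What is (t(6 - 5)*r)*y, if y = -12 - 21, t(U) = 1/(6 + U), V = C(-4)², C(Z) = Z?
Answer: -2112/7 ≈ -301.71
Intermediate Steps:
V = 16 (V = (-4)² = 16)
y = -33
r = 64 (r = 16*4 = 64)
(t(6 - 5)*r)*y = (64/(6 + (6 - 5)))*(-33) = (64/(6 + 1))*(-33) = (64/7)*(-33) = -2112/7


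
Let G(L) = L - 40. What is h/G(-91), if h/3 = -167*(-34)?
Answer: -17034/131 ≈ -130.03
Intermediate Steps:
G(L) = -40 + L
h = 17034 (h = 3*(-167*(-34)) = 3*5678 = 17034)
h/G(-91) = 17034/(-40 - 91) = 17034/(-131) = 17034*(-1/131) = -17034/131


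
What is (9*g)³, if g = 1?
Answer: 729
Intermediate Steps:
(9*g)³ = (9*1)³ = 9³ = 729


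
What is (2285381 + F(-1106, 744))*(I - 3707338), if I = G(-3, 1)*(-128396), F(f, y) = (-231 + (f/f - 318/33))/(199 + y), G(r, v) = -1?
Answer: -84843309810423334/10373 ≈ -8.1792e+12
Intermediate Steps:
F(f, y) = -2636/(11*(199 + y)) (F(f, y) = (-231 + (1 - 318*1/33))/(199 + y) = (-231 + (1 - 106/11))/(199 + y) = (-231 - 95/11)/(199 + y) = -2636/(11*(199 + y)))
I = 128396 (I = -1*(-128396) = 128396)
(2285381 + F(-1106, 744))*(I - 3707338) = (2285381 - 2636/(2189 + 11*744))*(128396 - 3707338) = (2285381 - 2636/(2189 + 8184))*(-3578942) = (2285381 - 2636/10373)*(-3578942) = (23706254477/10373)*(-3578942) = -84843309810423334/10373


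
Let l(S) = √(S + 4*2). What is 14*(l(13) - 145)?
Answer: -2030 + 14*√21 ≈ -1965.8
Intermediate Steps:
l(S) = √(8 + S) (l(S) = √(S + 8) = √(8 + S))
14*(l(13) - 145) = 14*(√(8 + 13) - 145) = 14*(√21 - 145) = 14*(-145 + √21) = -2030 + 14*√21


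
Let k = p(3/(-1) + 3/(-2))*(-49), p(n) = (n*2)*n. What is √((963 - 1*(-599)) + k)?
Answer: 13*I*√10/2 ≈ 20.555*I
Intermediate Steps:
p(n) = 2*n² (p(n) = (2*n)*n = 2*n²)
k = -3969/2 (k = (2*(3/(-1) + 3/(-2))²)*(-49) = (2*(3*(-1) + 3*(-½))²)*(-49) = (2*(-3 - 3/2)²)*(-49) = (2*(-9/2)²)*(-49) = (2*(81/4))*(-49) = (81/2)*(-49) = -3969/2 ≈ -1984.5)
√((963 - 1*(-599)) + k) = √((963 - 1*(-599)) - 3969/2) = √((963 + 599) - 3969/2) = √(1562 - 3969/2) = √(-845/2) = 13*I*√10/2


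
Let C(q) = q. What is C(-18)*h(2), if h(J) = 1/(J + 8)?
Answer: -9/5 ≈ -1.8000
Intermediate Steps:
h(J) = 1/(8 + J)
C(-18)*h(2) = -18/(8 + 2) = -18/10 = -18*⅒ = -9/5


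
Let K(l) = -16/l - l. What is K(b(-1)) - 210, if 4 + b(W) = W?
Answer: -1009/5 ≈ -201.80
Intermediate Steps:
b(W) = -4 + W
K(l) = -l - 16/l
K(b(-1)) - 210 = (-(-4 - 1) - 16/(-4 - 1)) - 210 = (-1*(-5) - 16/(-5)) - 210 = (5 - 16*(-1/5)) - 210 = (5 + 16/5) - 210 = 41/5 - 210 = -1009/5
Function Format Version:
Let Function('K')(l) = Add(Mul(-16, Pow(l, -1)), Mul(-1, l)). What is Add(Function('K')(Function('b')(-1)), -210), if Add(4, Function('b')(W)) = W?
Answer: Rational(-1009, 5) ≈ -201.80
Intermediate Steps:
Function('b')(W) = Add(-4, W)
Function('K')(l) = Add(Mul(-1, l), Mul(-16, Pow(l, -1)))
Add(Function('K')(Function('b')(-1)), -210) = Add(Add(Mul(-1, Add(-4, -1)), Mul(-16, Pow(Add(-4, -1), -1))), -210) = Add(Add(Mul(-1, -5), Mul(-16, Pow(-5, -1))), -210) = Add(Add(5, Mul(-16, Rational(-1, 5))), -210) = Add(Add(5, Rational(16, 5)), -210) = Add(Rational(41, 5), -210) = Rational(-1009, 5)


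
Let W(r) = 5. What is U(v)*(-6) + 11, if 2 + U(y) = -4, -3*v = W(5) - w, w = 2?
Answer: 47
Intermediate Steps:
v = -1 (v = -(5 - 1*2)/3 = -(5 - 2)/3 = -⅓*3 = -1)
U(y) = -6 (U(y) = -2 - 4 = -6)
U(v)*(-6) + 11 = -6*(-6) + 11 = 36 + 11 = 47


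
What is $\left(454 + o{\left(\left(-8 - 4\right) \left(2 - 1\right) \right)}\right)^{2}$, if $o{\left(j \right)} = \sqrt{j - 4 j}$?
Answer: $211600$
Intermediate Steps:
$o{\left(j \right)} = \sqrt{3} \sqrt{- j}$ ($o{\left(j \right)} = \sqrt{- 3 j} = \sqrt{3} \sqrt{- j}$)
$\left(454 + o{\left(\left(-8 - 4\right) \left(2 - 1\right) \right)}\right)^{2} = \left(454 + \sqrt{3} \sqrt{- \left(-8 - 4\right) \left(2 - 1\right)}\right)^{2} = \left(454 + \sqrt{3} \sqrt{- \left(-12\right) 1}\right)^{2} = \left(454 + \sqrt{3} \sqrt{\left(-1\right) \left(-12\right)}\right)^{2} = \left(454 + \sqrt{3} \sqrt{12}\right)^{2} = \left(454 + \sqrt{3} \cdot 2 \sqrt{3}\right)^{2} = \left(454 + 6\right)^{2} = 460^{2} = 211600$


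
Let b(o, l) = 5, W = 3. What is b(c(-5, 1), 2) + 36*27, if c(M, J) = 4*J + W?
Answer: 977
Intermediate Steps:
c(M, J) = 3 + 4*J (c(M, J) = 4*J + 3 = 3 + 4*J)
b(c(-5, 1), 2) + 36*27 = 5 + 36*27 = 5 + 972 = 977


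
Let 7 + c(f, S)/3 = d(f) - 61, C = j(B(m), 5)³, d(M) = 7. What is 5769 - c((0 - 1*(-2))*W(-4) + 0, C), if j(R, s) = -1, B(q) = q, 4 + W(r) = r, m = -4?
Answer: 5952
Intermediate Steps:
W(r) = -4 + r
C = -1 (C = (-1)³ = -1)
c(f, S) = -183 (c(f, S) = -21 + 3*(7 - 61) = -21 + 3*(-54) = -21 - 162 = -183)
5769 - c((0 - 1*(-2))*W(-4) + 0, C) = 5769 - 1*(-183) = 5769 + 183 = 5952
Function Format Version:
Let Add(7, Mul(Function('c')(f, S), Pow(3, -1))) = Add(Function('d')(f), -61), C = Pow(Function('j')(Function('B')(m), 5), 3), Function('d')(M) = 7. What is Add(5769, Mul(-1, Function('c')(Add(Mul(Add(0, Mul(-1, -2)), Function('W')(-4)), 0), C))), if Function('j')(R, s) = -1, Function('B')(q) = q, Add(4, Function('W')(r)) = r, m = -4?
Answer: 5952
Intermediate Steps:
Function('W')(r) = Add(-4, r)
C = -1 (C = Pow(-1, 3) = -1)
Function('c')(f, S) = -183 (Function('c')(f, S) = Add(-21, Mul(3, Add(7, -61))) = Add(-21, Mul(3, -54)) = Add(-21, -162) = -183)
Add(5769, Mul(-1, Function('c')(Add(Mul(Add(0, Mul(-1, -2)), Function('W')(-4)), 0), C))) = Add(5769, Mul(-1, -183)) = Add(5769, 183) = 5952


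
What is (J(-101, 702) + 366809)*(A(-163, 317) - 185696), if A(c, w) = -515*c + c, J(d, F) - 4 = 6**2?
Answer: -37387048986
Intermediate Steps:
J(d, F) = 40 (J(d, F) = 4 + 6**2 = 4 + 36 = 40)
A(c, w) = -514*c
(J(-101, 702) + 366809)*(A(-163, 317) - 185696) = (40 + 366809)*(-514*(-163) - 185696) = 366849*(83782 - 185696) = 366849*(-101914) = -37387048986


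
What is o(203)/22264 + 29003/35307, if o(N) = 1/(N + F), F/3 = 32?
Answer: 193071150115/235036439352 ≈ 0.82145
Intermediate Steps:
F = 96 (F = 3*32 = 96)
o(N) = 1/(96 + N) (o(N) = 1/(N + 96) = 1/(96 + N))
o(203)/22264 + 29003/35307 = 1/((96 + 203)*22264) + 29003/35307 = (1/22264)/299 + 29003*(1/35307) = (1/299)*(1/22264) + 29003/35307 = 1/6656936 + 29003/35307 = 193071150115/235036439352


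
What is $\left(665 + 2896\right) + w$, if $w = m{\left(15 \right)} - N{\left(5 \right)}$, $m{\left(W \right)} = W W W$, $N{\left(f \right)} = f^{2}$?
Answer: $6911$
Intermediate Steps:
$m{\left(W \right)} = W^{3}$ ($m{\left(W \right)} = W^{2} W = W^{3}$)
$w = 3350$ ($w = 15^{3} - 5^{2} = 3375 - 25 = 3350$)
$\left(665 + 2896\right) + w = \left(665 + 2896\right) + 3350 = 3561 + 3350 = 6911$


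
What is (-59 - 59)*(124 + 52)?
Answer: -20768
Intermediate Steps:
(-59 - 59)*(124 + 52) = -118*176 = -20768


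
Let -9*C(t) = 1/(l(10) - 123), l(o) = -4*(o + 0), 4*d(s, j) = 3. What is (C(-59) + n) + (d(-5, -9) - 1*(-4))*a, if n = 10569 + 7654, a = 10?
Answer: 53605649/2934 ≈ 18271.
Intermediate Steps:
d(s, j) = 3/4 (d(s, j) = (1/4)*3 = 3/4)
l(o) = -4*o
C(t) = 1/1467 (C(t) = -1/(9*(-4*10 - 123)) = -1/(9*(-40 - 123)) = -1/9/(-163) = -1/9*(-1/163) = 1/1467)
n = 18223
(C(-59) + n) + (d(-5, -9) - 1*(-4))*a = (1/1467 + 18223) + (3/4 - 1*(-4))*10 = 26733142/1467 + (3/4 + 4)*10 = 26733142/1467 + (19/4)*10 = 26733142/1467 + 95/2 = 53605649/2934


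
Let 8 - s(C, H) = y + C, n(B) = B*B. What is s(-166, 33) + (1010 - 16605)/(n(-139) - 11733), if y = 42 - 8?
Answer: 1046725/7588 ≈ 137.94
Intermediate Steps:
n(B) = B**2
y = 34
s(C, H) = -26 - C (s(C, H) = 8 - (34 + C) = 8 + (-34 - C) = -26 - C)
s(-166, 33) + (1010 - 16605)/(n(-139) - 11733) = (-26 - 1*(-166)) + (1010 - 16605)/((-139)**2 - 11733) = (-26 + 166) - 15595/(19321 - 11733) = 140 - 15595/7588 = 1046725/7588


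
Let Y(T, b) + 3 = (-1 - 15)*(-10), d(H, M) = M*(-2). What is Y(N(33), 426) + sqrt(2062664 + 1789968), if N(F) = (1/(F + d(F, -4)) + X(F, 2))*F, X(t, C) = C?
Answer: 157 + 2*sqrt(963158) ≈ 2119.8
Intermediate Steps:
d(H, M) = -2*M
N(F) = F*(2 + 1/(8 + F)) (N(F) = (1/(F - 2*(-4)) + 2)*F = (1/(F + 8) + 2)*F = (1/(8 + F) + 2)*F = (2 + 1/(8 + F))*F = F*(2 + 1/(8 + F)))
Y(T, b) = 157 (Y(T, b) = -3 + (-1 - 15)*(-10) = -3 - 16*(-10) = -3 + 160 = 157)
Y(N(33), 426) + sqrt(2062664 + 1789968) = 157 + sqrt(2062664 + 1789968) = 157 + sqrt(3852632) = 157 + 2*sqrt(963158)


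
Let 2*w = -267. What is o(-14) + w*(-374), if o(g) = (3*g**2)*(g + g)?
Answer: 33465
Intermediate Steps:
w = -267/2 (w = (1/2)*(-267) = -267/2 ≈ -133.50)
o(g) = 6*g**3 (o(g) = (3*g**2)*(2*g) = 6*g**3)
o(-14) + w*(-374) = 6*(-14)**3 - 267/2*(-374) = 6*(-2744) + 49929 = -16464 + 49929 = 33465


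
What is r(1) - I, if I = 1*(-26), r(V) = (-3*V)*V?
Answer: 23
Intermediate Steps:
r(V) = -3*V²
I = -26
r(1) - I = -3*1² - 1*(-26) = -3*1 + 26 = -3 + 26 = 23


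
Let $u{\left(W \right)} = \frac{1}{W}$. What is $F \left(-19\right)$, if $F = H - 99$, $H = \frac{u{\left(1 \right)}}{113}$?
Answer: $\frac{212534}{113} \approx 1880.8$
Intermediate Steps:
$H = \frac{1}{113}$ ($H = \frac{1}{1 \cdot 113} = 1 \cdot \frac{1}{113} = \frac{1}{113} \approx 0.0088496$)
$F = - \frac{11186}{113}$ ($F = \frac{1}{113} - 99 = - \frac{11186}{113} \approx -98.991$)
$F \left(-19\right) = \left(- \frac{11186}{113}\right) \left(-19\right) = \frac{212534}{113}$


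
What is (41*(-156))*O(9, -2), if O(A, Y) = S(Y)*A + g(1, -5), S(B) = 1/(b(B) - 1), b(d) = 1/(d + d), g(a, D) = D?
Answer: 390156/5 ≈ 78031.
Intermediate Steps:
b(d) = 1/(2*d)
S(B) = 1/(-1 + 1/(2*B)) (S(B) = 1/(1/(2*B) - 1) = 1/(-1 + 1/(2*B)))
O(A, Y) = -5 - 2*A*Y/(-1 + 2*Y) (O(A, Y) = (-2*Y/(-1 + 2*Y))*A - 5 = -2*A*Y/(-1 + 2*Y) - 5 = -5 - 2*A*Y/(-1 + 2*Y))
(41*(-156))*O(9, -2) = (41*(-156))*((5 - 10*(-2) - 2*9*(-2))/(-1 + 2*(-2))) = -6396*(5 + 20 + 36)/(-1 - 4) = -6396*61/(-5) = -(-6396)*61/5 = -6396*(-61/5) = 390156/5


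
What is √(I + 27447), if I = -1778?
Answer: √25669 ≈ 160.22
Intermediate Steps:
√(I + 27447) = √(-1778 + 27447) = √25669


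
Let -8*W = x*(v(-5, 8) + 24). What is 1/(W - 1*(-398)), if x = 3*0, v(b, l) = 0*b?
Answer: 1/398 ≈ 0.0025126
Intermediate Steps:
v(b, l) = 0
x = 0
W = 0 (W = -0*(0 + 24) = -0*24 = -⅛*0 = 0)
1/(W - 1*(-398)) = 1/(0 - 1*(-398)) = 1/(0 + 398) = 1/398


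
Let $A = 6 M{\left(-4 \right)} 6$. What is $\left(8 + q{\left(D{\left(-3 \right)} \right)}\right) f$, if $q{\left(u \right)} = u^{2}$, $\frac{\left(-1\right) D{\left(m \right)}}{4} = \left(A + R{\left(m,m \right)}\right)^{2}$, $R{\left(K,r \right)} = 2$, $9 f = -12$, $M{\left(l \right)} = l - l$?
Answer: $-352$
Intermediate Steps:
$M{\left(l \right)} = 0$
$f = - \frac{4}{3}$ ($f = \frac{1}{9} \left(-12\right) = - \frac{4}{3} \approx -1.3333$)
$A = 0$ ($A = 6 \cdot 0 \cdot 6 = 0 \cdot 6 = 0$)
$D{\left(m \right)} = -16$ ($D{\left(m \right)} = - 4 \left(0 + 2\right)^{2} = - 4 \cdot 2^{2} = \left(-4\right) 4 = -16$)
$\left(8 + q{\left(D{\left(-3 \right)} \right)}\right) f = \left(8 + \left(-16\right)^{2}\right) \left(- \frac{4}{3}\right) = \left(8 + 256\right) \left(- \frac{4}{3}\right) = 264 \left(- \frac{4}{3}\right) = -352$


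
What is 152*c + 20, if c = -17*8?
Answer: -20652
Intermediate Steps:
c = -136
152*c + 20 = 152*(-136) + 20 = -20672 + 20 = -20652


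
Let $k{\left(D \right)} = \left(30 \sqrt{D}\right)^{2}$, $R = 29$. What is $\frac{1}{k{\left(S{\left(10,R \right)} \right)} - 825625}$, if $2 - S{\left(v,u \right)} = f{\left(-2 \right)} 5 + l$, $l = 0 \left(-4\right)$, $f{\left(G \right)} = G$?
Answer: $- \frac{1}{814825} \approx -1.2273 \cdot 10^{-6}$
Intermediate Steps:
$l = 0$
$S{\left(v,u \right)} = 12$ ($S{\left(v,u \right)} = 2 - \left(\left(-2\right) 5 + 0\right) = 2 - \left(-10 + 0\right) = 2 - -10 = 2 + 10 = 12$)
$k{\left(D \right)} = 900 D$
$\frac{1}{k{\left(S{\left(10,R \right)} \right)} - 825625} = \frac{1}{900 \cdot 12 - 825625} = \frac{1}{10800 - 825625} = \frac{1}{-814825} = - \frac{1}{814825}$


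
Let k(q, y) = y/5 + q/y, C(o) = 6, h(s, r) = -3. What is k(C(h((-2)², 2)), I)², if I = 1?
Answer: 961/25 ≈ 38.440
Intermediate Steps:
k(q, y) = y/5 + q/y (k(q, y) = y*(⅕) + q/y = y/5 + q/y)
k(C(h((-2)², 2)), I)² = ((⅕)*1 + 6/1)² = (⅕ + 6*1)² = (⅕ + 6)² = (31/5)² = 961/25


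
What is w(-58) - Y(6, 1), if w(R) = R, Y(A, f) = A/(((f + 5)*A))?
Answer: -349/6 ≈ -58.167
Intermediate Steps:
Y(A, f) = 1/(5 + f) (Y(A, f) = A/(((5 + f)*A)) = A/((A*(5 + f))) = A*(1/(A*(5 + f))) = 1/(5 + f))
w(-58) - Y(6, 1) = -58 - 1/(5 + 1) = -58 - 1/6 = -58 - 1*⅙ = -58 - ⅙ = -349/6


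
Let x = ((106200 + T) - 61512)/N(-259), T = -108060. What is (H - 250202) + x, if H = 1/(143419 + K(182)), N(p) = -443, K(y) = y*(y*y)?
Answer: -683708735518075/2734190241 ≈ -2.5006e+5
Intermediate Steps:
K(y) = y³ (K(y) = y*y² = y³)
H = 1/6171987 (H = 1/(143419 + 182³) = 1/(143419 + 6028568) = 1/6171987 ≈ 1.6202e-7)
x = 63372/443 (x = ((106200 - 108060) - 61512)/(-443) = (-1860 - 61512)*(-1/443) = -63372*(-1/443) = 63372/443 ≈ 143.05)
(H - 250202) + x = (1/6171987 - 250202) + 63372/443 = -1544243491373/6171987 + 63372/443 = -683708735518075/2734190241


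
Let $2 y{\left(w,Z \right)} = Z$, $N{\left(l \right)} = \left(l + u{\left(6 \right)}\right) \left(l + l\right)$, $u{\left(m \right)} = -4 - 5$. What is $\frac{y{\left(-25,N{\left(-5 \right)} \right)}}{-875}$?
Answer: $- \frac{2}{25} \approx -0.08$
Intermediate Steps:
$u{\left(m \right)} = -9$ ($u{\left(m \right)} = -4 - 5 = -9$)
$N{\left(l \right)} = 2 l \left(-9 + l\right)$ ($N{\left(l \right)} = \left(l - 9\right) \left(l + l\right) = \left(-9 + l\right) 2 l = 2 l \left(-9 + l\right)$)
$y{\left(w,Z \right)} = \frac{Z}{2}$
$\frac{y{\left(-25,N{\left(-5 \right)} \right)}}{-875} = \frac{\frac{1}{2} \cdot 2 \left(-5\right) \left(-9 - 5\right)}{-875} = \frac{2 \left(-5\right) \left(-14\right)}{2} \left(- \frac{1}{875}\right) = \frac{1}{2} \cdot 140 \left(- \frac{1}{875}\right) = 70 \left(- \frac{1}{875}\right) = - \frac{2}{25}$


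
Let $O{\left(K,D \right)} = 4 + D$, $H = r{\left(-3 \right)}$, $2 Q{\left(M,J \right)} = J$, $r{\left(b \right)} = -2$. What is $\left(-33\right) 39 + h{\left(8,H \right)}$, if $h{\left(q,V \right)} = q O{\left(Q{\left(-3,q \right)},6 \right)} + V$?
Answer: $-1209$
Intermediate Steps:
$Q{\left(M,J \right)} = \frac{J}{2}$
$H = -2$
$h{\left(q,V \right)} = V + 10 q$ ($h{\left(q,V \right)} = q \left(4 + 6\right) + V = q 10 + V = 10 q + V = V + 10 q$)
$\left(-33\right) 39 + h{\left(8,H \right)} = \left(-33\right) 39 + \left(-2 + 10 \cdot 8\right) = -1287 + \left(-2 + 80\right) = -1287 + 78 = -1209$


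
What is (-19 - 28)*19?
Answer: -893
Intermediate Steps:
(-19 - 28)*19 = -47*19 = -893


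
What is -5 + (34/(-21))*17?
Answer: -683/21 ≈ -32.524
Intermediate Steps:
-5 + (34/(-21))*17 = -5 + (34*(-1/21))*17 = -5 - 34/21*17 = -5 - 578/21 = -683/21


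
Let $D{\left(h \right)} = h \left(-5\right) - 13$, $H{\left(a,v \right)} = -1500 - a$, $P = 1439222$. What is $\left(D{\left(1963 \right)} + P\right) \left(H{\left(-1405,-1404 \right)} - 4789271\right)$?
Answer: $-6845891024204$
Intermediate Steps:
$D{\left(h \right)} = -13 - 5 h$ ($D{\left(h \right)} = - 5 h - 13 = -13 - 5 h$)
$\left(D{\left(1963 \right)} + P\right) \left(H{\left(-1405,-1404 \right)} - 4789271\right) = \left(\left(-13 - 9815\right) + 1439222\right) \left(\left(-1500 - -1405\right) - 4789271\right) = \left(\left(-13 - 9815\right) + 1439222\right) \left(\left(-1500 + 1405\right) - 4789271\right) = \left(-9828 + 1439222\right) \left(-95 - 4789271\right) = 1429394 \left(-4789366\right) = -6845891024204$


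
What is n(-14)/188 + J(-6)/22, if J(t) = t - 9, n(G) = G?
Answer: -391/517 ≈ -0.75629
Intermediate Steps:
J(t) = -9 + t
n(-14)/188 + J(-6)/22 = -14/188 + (-9 - 6)/22 = -14*1/188 - 15*1/22 = -7/94 - 15/22 = -391/517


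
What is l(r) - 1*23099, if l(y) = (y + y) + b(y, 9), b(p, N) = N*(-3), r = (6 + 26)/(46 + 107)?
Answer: -3538214/153 ≈ -23126.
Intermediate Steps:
r = 32/153 ≈ 0.20915
b(p, N) = -3*N
l(y) = -27 + 2*y (l(y) = (y + y) - 3*9 = 2*y - 27 = -27 + 2*y)
l(r) - 1*23099 = (-27 + 2*(32/153)) - 1*23099 = (-27 + 64/153) - 23099 = -4067/153 - 23099 = -3538214/153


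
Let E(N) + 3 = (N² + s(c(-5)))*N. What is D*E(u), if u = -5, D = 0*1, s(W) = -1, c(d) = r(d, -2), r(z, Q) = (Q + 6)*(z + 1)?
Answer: 0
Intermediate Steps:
r(z, Q) = (1 + z)*(6 + Q) (r(z, Q) = (6 + Q)*(1 + z) = (1 + z)*(6 + Q))
c(d) = 4 + 4*d (c(d) = 6 - 2 + 6*d - 2*d = 4 + 4*d)
D = 0
E(N) = -3 + N*(-1 + N²) (E(N) = -3 + (N² - 1)*N = -3 + (-1 + N²)*N = -3 + N*(-1 + N²))
D*E(u) = 0*(-3 + (-5)³ - 1*(-5)) = 0*(-3 - 125 + 5) = 0*(-123) = 0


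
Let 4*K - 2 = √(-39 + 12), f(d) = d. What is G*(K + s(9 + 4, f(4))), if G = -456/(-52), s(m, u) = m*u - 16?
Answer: 4161/13 + 171*I*√3/26 ≈ 320.08 + 11.392*I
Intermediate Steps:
K = ½ + 3*I*√3/4 (K = ½ + √(-39 + 12)/4 = ½ + √(-27)/4 = ½ + (3*I*√3)/4 = ½ + 3*I*√3/4 ≈ 0.5 + 1.299*I)
s(m, u) = -16 + m*u
G = 114/13 (G = -456*(-1/52) = 114/13 ≈ 8.7692)
G*(K + s(9 + 4, f(4))) = 114*((½ + 3*I*√3/4) + (-16 + (9 + 4)*4))/13 = 114*((½ + 3*I*√3/4) + (-16 + 13*4))/13 = 114*((½ + 3*I*√3/4) + (-16 + 52))/13 = 114*((½ + 3*I*√3/4) + 36)/13 = 114*(73/2 + 3*I*√3/4)/13 = 4161/13 + 171*I*√3/26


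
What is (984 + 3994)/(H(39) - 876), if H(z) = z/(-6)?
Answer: -9956/1765 ≈ -5.6408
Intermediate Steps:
H(z) = -z/6 (H(z) = z*(-⅙) = -z/6)
(984 + 3994)/(H(39) - 876) = (984 + 3994)/(-⅙*39 - 876) = 4978/(-13/2 - 876) = 4978/(-1765/2) = 4978*(-2/1765) = -9956/1765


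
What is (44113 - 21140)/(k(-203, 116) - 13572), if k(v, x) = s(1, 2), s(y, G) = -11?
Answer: -22973/13583 ≈ -1.6913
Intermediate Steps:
k(v, x) = -11
(44113 - 21140)/(k(-203, 116) - 13572) = (44113 - 21140)/(-11 - 13572) = 22973/(-13583) = 22973*(-1/13583) = -22973/13583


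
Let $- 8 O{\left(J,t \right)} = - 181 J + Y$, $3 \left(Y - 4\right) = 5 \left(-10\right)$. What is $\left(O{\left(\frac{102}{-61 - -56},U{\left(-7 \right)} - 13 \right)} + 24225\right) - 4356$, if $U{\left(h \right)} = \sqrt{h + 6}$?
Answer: $\frac{582271}{30} \approx 19409.0$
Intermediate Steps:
$Y = - \frac{38}{3}$ ($Y = 4 + \frac{5 \left(-10\right)}{3} = 4 + \frac{1}{3} \left(-50\right) = 4 - \frac{50}{3} = - \frac{38}{3} \approx -12.667$)
$U{\left(h \right)} = \sqrt{6 + h}$
$O{\left(J,t \right)} = \frac{19}{12} + \frac{181 J}{8}$ ($O{\left(J,t \right)} = - \frac{- 181 J - \frac{38}{3}}{8} = - \frac{- \frac{38}{3} - 181 J}{8} = \frac{19}{12} + \frac{181 J}{8}$)
$\left(O{\left(\frac{102}{-61 - -56},U{\left(-7 \right)} - 13 \right)} + 24225\right) - 4356 = \left(\left(\frac{19}{12} + \frac{181 \frac{102}{-61 - -56}}{8}\right) + 24225\right) - 4356 = \left(\left(\frac{19}{12} + \frac{181 \frac{102}{-61 + 56}}{8}\right) + 24225\right) - 4356 = \left(\left(\frac{19}{12} + \frac{181 \frac{102}{-5}}{8}\right) + 24225\right) - 4356 = \left(\left(\frac{19}{12} + \frac{181 \cdot 102 \left(- \frac{1}{5}\right)}{8}\right) + 24225\right) - 4356 = \left(\left(\frac{19}{12} + \frac{181}{8} \left(- \frac{102}{5}\right)\right) + 24225\right) - 4356 = \left(\left(\frac{19}{12} - \frac{9231}{20}\right) + 24225\right) - 4356 = \left(- \frac{13799}{30} + 24225\right) - 4356 = \frac{712951}{30} - 4356 = \frac{582271}{30}$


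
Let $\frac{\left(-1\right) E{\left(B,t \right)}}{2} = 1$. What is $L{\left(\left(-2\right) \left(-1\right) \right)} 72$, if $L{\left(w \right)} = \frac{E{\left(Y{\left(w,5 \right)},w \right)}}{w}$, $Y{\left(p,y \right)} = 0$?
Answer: $-72$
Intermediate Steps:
$E{\left(B,t \right)} = -2$ ($E{\left(B,t \right)} = \left(-2\right) 1 = -2$)
$L{\left(w \right)} = - \frac{2}{w}$
$L{\left(\left(-2\right) \left(-1\right) \right)} 72 = - \frac{2}{\left(-2\right) \left(-1\right)} 72 = - \frac{2}{2} \cdot 72 = \left(-2\right) \frac{1}{2} \cdot 72 = \left(-1\right) 72 = -72$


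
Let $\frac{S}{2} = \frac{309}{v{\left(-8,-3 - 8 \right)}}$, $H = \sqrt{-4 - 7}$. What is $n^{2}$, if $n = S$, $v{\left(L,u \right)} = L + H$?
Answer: $\frac{381924}{\left(8 - i \sqrt{11}\right)^{2}} \approx 3598.6 + 3603.1 i$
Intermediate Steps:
$H = i \sqrt{11}$ ($H = \sqrt{-11} = i \sqrt{11} \approx 3.3166 i$)
$v{\left(L,u \right)} = L + i \sqrt{11}$
$S = \frac{618}{-8 + i \sqrt{11}}$ ($S = 2 \frac{309}{-8 + i \sqrt{11}} = \frac{618}{-8 + i \sqrt{11}} \approx -65.92 - 27.329 i$)
$n = - \frac{1648}{25} - \frac{206 i \sqrt{11}}{25} \approx -65.92 - 27.329 i$
$n^{2} = \left(- \frac{1648}{25} - \frac{206 i \sqrt{11}}{25}\right)^{2}$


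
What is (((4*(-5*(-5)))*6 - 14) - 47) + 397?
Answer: 936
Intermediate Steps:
(((4*(-5*(-5)))*6 - 14) - 47) + 397 = (((4*25)*6 - 14) - 47) + 397 = ((100*6 - 14) - 47) + 397 = ((600 - 14) - 47) + 397 = (586 - 47) + 397 = 539 + 397 = 936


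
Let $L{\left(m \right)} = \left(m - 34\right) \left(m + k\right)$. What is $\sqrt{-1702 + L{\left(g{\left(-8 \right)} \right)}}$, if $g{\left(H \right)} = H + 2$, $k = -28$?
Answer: $3 i \sqrt{38} \approx 18.493 i$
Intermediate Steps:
$g{\left(H \right)} = 2 + H$
$L{\left(m \right)} = \left(-34 + m\right) \left(-28 + m\right)$ ($L{\left(m \right)} = \left(m - 34\right) \left(m - 28\right) = \left(-34 + m\right) \left(-28 + m\right)$)
$\sqrt{-1702 + L{\left(g{\left(-8 \right)} \right)}} = \sqrt{-1702 + \left(952 + \left(2 - 8\right)^{2} - 62 \left(2 - 8\right)\right)} = \sqrt{-1702 + \left(952 + \left(-6\right)^{2} - -372\right)} = \sqrt{-1702 + \left(952 + 36 + 372\right)} = \sqrt{-1702 + 1360} = \sqrt{-342} = 3 i \sqrt{38}$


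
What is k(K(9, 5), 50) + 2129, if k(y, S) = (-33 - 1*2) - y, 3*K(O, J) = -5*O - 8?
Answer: 6335/3 ≈ 2111.7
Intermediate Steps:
K(O, J) = -8/3 - 5*O/3 (K(O, J) = (-5*O - 8)/3 = (-8 - 5*O)/3 = -8/3 - 5*O/3)
k(y, S) = -35 - y (k(y, S) = (-33 - 2) - y = -35 - y)
k(K(9, 5), 50) + 2129 = (-35 - (-8/3 - 5/3*9)) + 2129 = (-35 - (-8/3 - 15)) + 2129 = (-35 - 1*(-53/3)) + 2129 = (-35 + 53/3) + 2129 = -52/3 + 2129 = 6335/3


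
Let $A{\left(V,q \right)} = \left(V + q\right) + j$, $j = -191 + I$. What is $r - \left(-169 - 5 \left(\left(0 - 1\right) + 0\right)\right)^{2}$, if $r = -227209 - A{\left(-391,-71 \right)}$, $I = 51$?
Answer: $-253503$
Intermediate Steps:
$j = -140$ ($j = -191 + 51 = -140$)
$A{\left(V,q \right)} = -140 + V + q$ ($A{\left(V,q \right)} = \left(V + q\right) - 140 = -140 + V + q$)
$r = -226607$ ($r = -227209 - \left(-140 - 391 - 71\right) = -227209 - -602 = -227209 + 602 = -226607$)
$r - \left(-169 - 5 \left(\left(0 - 1\right) + 0\right)\right)^{2} = -226607 - \left(-169 - 5 \left(\left(0 - 1\right) + 0\right)\right)^{2} = -226607 - \left(-169 - 5 \left(-1 + 0\right)\right)^{2} = -226607 - \left(-169 - -5\right)^{2} = -226607 - \left(-169 + 5\right)^{2} = -226607 - \left(-164\right)^{2} = -226607 - 26896 = -253503$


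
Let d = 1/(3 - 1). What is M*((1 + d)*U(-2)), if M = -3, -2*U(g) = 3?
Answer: 27/4 ≈ 6.7500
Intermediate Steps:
U(g) = -3/2 (U(g) = -½*3 = -3/2)
d = ½ (d = 1/2 = ½ ≈ 0.50000)
M*((1 + d)*U(-2)) = -3*(1 + ½)*(-3)/2 = -9*(-3)/(2*2) = -3*(-9/4) = 27/4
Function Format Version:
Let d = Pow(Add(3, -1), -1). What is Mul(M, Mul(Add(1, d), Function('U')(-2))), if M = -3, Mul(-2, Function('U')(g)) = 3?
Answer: Rational(27, 4) ≈ 6.7500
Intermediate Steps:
Function('U')(g) = Rational(-3, 2) (Function('U')(g) = Mul(Rational(-1, 2), 3) = Rational(-3, 2))
d = Rational(1, 2) (d = Pow(2, -1) = Rational(1, 2) ≈ 0.50000)
Mul(M, Mul(Add(1, d), Function('U')(-2))) = Mul(-3, Mul(Add(1, Rational(1, 2)), Rational(-3, 2))) = Mul(-3, Mul(Rational(3, 2), Rational(-3, 2))) = Mul(-3, Rational(-9, 4)) = Rational(27, 4)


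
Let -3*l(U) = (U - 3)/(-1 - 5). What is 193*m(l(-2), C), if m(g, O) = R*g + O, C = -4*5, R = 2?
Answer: -35705/9 ≈ -3967.2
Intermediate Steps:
C = -20
l(U) = -⅙ + U/18 (l(U) = -(U - 3)/(3*(-1 - 5)) = -(-3 + U)/(3*(-6)) = -(-3 + U)*(-1)/(3*6) = -(½ - U/6)/3 = -⅙ + U/18)
m(g, O) = O + 2*g (m(g, O) = 2*g + O = O + 2*g)
193*m(l(-2), C) = 193*(-20 + 2*(-⅙ + (1/18)*(-2))) = 193*(-20 + 2*(-⅙ - ⅑)) = 193*(-20 + 2*(-5/18)) = 193*(-20 - 5/9) = 193*(-185/9) = -35705/9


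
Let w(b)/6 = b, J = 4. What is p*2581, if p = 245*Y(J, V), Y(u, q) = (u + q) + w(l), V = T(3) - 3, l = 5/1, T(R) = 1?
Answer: 20235040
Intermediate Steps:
l = 5 (l = 5*1 = 5)
w(b) = 6*b
V = -2 (V = 1 - 3 = -2)
Y(u, q) = 30 + q + u (Y(u, q) = (u + q) + 6*5 = (q + u) + 30 = 30 + q + u)
p = 7840 (p = 245*(30 - 2 + 4) = 245*32 = 7840)
p*2581 = 7840*2581 = 20235040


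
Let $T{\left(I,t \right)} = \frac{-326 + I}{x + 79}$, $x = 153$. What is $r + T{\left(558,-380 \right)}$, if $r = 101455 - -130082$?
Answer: $231538$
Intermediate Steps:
$T{\left(I,t \right)} = - \frac{163}{116} + \frac{I}{232}$ ($T{\left(I,t \right)} = \frac{-326 + I}{153 + 79} = \frac{-326 + I}{232} = \left(-326 + I\right) \frac{1}{232} = - \frac{163}{116} + \frac{I}{232}$)
$r = 231537$ ($r = 101455 + 130082 = 231537$)
$r + T{\left(558,-380 \right)} = 231537 + \left(- \frac{163}{116} + \frac{1}{232} \cdot 558\right) = 231537 + \left(- \frac{163}{116} + \frac{279}{116}\right) = 231537 + 1 = 231538$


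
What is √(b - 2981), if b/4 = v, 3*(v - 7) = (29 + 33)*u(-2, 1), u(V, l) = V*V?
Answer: I*√23601/3 ≈ 51.209*I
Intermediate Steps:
u(V, l) = V²
v = 269/3 (v = 7 + ((29 + 33)*(-2)²)/3 = 7 + (62*4)/3 = 7 + (⅓)*248 = 7 + 248/3 = 269/3 ≈ 89.667)
b = 1076/3 (b = 4*(269/3) = 1076/3 ≈ 358.67)
√(b - 2981) = √(1076/3 - 2981) = √(-7867/3) = I*√23601/3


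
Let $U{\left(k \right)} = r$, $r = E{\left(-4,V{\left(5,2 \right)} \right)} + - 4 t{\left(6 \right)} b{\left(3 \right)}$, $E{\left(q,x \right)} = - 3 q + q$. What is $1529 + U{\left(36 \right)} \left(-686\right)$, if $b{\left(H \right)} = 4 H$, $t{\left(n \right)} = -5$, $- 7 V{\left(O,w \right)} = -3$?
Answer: $-168599$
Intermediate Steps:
$V{\left(O,w \right)} = \frac{3}{7}$ ($V{\left(O,w \right)} = \left(- \frac{1}{7}\right) \left(-3\right) = \frac{3}{7}$)
$E{\left(q,x \right)} = - 2 q$
$r = 248$ ($r = \left(-2\right) \left(-4\right) + \left(-4\right) \left(-5\right) 4 \cdot 3 = 8 + 20 \cdot 12 = 8 + 240 = 248$)
$U{\left(k \right)} = 248$
$1529 + U{\left(36 \right)} \left(-686\right) = 1529 + 248 \left(-686\right) = 1529 - 170128 = -168599$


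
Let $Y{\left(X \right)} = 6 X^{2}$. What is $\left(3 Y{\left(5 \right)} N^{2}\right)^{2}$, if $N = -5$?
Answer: $126562500$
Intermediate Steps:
$\left(3 Y{\left(5 \right)} N^{2}\right)^{2} = \left(3 \cdot 6 \cdot 5^{2} \left(-5\right)^{2}\right)^{2} = \left(3 \cdot 6 \cdot 25 \cdot 25\right)^{2} = \left(3 \cdot 150 \cdot 25\right)^{2} = \left(450 \cdot 25\right)^{2} = 11250^{2} = 126562500$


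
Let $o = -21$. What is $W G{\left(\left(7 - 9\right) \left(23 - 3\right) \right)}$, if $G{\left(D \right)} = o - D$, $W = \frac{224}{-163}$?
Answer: $- \frac{4256}{163} \approx -26.11$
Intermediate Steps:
$W = - \frac{224}{163}$ ($W = 224 \left(- \frac{1}{163}\right) = - \frac{224}{163} \approx -1.3742$)
$G{\left(D \right)} = -21 - D$
$W G{\left(\left(7 - 9\right) \left(23 - 3\right) \right)} = - \frac{224 \left(-21 - \left(7 - 9\right) \left(23 - 3\right)\right)}{163} = - \frac{224 \left(-21 - \left(-2\right) 20\right)}{163} = - \frac{224 \left(-21 - -40\right)}{163} = - \frac{224 \left(-21 + 40\right)}{163} = \left(- \frac{224}{163}\right) 19 = - \frac{4256}{163}$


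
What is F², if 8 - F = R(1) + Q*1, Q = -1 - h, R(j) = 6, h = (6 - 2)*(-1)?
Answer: 1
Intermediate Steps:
h = -4 (h = 4*(-1) = -4)
Q = 3 (Q = -1 - 1*(-4) = -1 + 4 = 3)
F = -1 (F = 8 - (6 + 3*1) = 8 - (6 + 3) = 8 - 1*9 = 8 - 9 = -1)
F² = (-1)² = 1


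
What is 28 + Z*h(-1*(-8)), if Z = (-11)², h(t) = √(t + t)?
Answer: 512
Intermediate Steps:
h(t) = √2*√t (h(t) = √(2*t) = √2*√t)
Z = 121
28 + Z*h(-1*(-8)) = 28 + 121*(√2*√(-1*(-8))) = 28 + 121*(√2*√8) = 28 + 121*(√2*(2*√2)) = 28 + 121*4 = 28 + 484 = 512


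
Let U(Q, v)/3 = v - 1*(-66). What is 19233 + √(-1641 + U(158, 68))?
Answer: 19233 + I*√1239 ≈ 19233.0 + 35.199*I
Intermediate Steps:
U(Q, v) = 198 + 3*v (U(Q, v) = 3*(v - 1*(-66)) = 3*(v + 66) = 3*(66 + v) = 198 + 3*v)
19233 + √(-1641 + U(158, 68)) = 19233 + √(-1641 + (198 + 3*68)) = 19233 + √(-1641 + (198 + 204)) = 19233 + √(-1641 + 402) = 19233 + √(-1239) = 19233 + I*√1239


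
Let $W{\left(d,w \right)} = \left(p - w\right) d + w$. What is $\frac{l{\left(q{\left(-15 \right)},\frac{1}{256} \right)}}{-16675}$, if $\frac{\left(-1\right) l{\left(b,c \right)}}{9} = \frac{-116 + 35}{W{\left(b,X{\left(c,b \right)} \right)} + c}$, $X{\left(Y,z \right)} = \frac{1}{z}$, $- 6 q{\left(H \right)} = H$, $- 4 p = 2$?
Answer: $\frac{186624}{7880605} \approx 0.023681$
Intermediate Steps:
$p = - \frac{1}{2}$ ($p = \left(- \frac{1}{4}\right) 2 = - \frac{1}{2} \approx -0.5$)
$q{\left(H \right)} = - \frac{H}{6}$
$W{\left(d,w \right)} = w + d \left(- \frac{1}{2} - w\right)$ ($W{\left(d,w \right)} = \left(- \frac{1}{2} - w\right) d + w = d \left(- \frac{1}{2} - w\right) + w = w + d \left(- \frac{1}{2} - w\right)$)
$l{\left(b,c \right)} = \frac{729}{-1 + c + \frac{1}{b} - \frac{b}{2}}$ ($l{\left(b,c \right)} = - 9 \frac{-116 + 35}{\left(\frac{1}{b} - \frac{b}{2} - \frac{b}{b}\right) + c} = - 9 \left(- \frac{81}{\left(\frac{1}{b} - \frac{b}{2} - 1\right) + c}\right) = - 9 \left(- \frac{81}{\left(-1 + \frac{1}{b} - \frac{b}{2}\right) + c}\right) = - 9 \left(- \frac{81}{-1 + c + \frac{1}{b} - \frac{b}{2}}\right) = \frac{729}{-1 + c + \frac{1}{b} - \frac{b}{2}}$)
$\frac{l{\left(q{\left(-15 \right)},\frac{1}{256} \right)}}{-16675} = \frac{1458 \left(\left(- \frac{1}{6}\right) \left(-15\right)\right) \frac{1}{2 - \left(- \frac{1}{6}\right) \left(-15\right) \left(2 - - \frac{5}{2}\right) + \frac{2 \left(\left(- \frac{1}{6}\right) \left(-15\right)\right)}{256}}}{-16675} = 1458 \cdot \frac{5}{2} \frac{1}{2 - \frac{5 \left(2 + \frac{5}{2}\right)}{2} + 2 \cdot \frac{5}{2} \cdot \frac{1}{256}} \left(- \frac{1}{16675}\right) = 1458 \cdot \frac{5}{2} \frac{1}{2 - \frac{5}{2} \cdot \frac{9}{2} + \frac{5}{256}} \left(- \frac{1}{16675}\right) = 1458 \cdot \frac{5}{2} \frac{1}{2 - \frac{45}{4} + \frac{5}{256}} \left(- \frac{1}{16675}\right) = 1458 \cdot \frac{5}{2} \frac{1}{- \frac{2363}{256}} \left(- \frac{1}{16675}\right) = 1458 \cdot \frac{5}{2} \left(- \frac{256}{2363}\right) \left(- \frac{1}{16675}\right) = \left(- \frac{933120}{2363}\right) \left(- \frac{1}{16675}\right) = \frac{186624}{7880605}$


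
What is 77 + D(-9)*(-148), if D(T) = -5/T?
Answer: -47/9 ≈ -5.2222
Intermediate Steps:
77 + D(-9)*(-148) = 77 - 5/(-9)*(-148) = 77 - 5*(-⅑)*(-148) = 77 + (5/9)*(-148) = 77 - 740/9 = -47/9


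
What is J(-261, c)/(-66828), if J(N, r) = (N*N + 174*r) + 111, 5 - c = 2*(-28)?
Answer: -13141/11138 ≈ -1.1798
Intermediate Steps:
c = 61 (c = 5 - 2*(-28) = 5 - 1*(-56) = 5 + 56 = 61)
J(N, r) = 111 + N² + 174*r (J(N, r) = (N² + 174*r) + 111 = 111 + N² + 174*r)
J(-261, c)/(-66828) = (111 + (-261)² + 174*61)/(-66828) = (111 + 68121 + 10614)*(-1/66828) = 78846*(-1/66828) = -13141/11138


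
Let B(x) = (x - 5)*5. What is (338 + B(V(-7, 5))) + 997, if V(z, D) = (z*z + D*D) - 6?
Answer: 1650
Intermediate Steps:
V(z, D) = -6 + D² + z² (V(z, D) = (z² + D²) - 6 = (D² + z²) - 6 = -6 + D² + z²)
B(x) = -25 + 5*x (B(x) = (-5 + x)*5 = -25 + 5*x)
(338 + B(V(-7, 5))) + 997 = (338 + (-25 + 5*(-6 + 5² + (-7)²))) + 997 = (338 + (-25 + 5*(-6 + 25 + 49))) + 997 = (338 + (-25 + 5*68)) + 997 = (338 + (-25 + 340)) + 997 = (338 + 315) + 997 = 653 + 997 = 1650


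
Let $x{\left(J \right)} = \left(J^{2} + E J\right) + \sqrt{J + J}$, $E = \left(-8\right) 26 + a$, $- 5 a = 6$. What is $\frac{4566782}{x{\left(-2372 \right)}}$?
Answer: $\frac{147347221230}{197545895521} - \frac{57084775 i \sqrt{1186}}{234289432087906} \approx 0.74589 - 8.3909 \cdot 10^{-6} i$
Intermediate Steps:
$a = - \frac{6}{5}$ ($a = \left(- \frac{1}{5}\right) 6 = - \frac{6}{5} \approx -1.2$)
$E = - \frac{1046}{5}$ ($E = \left(-8\right) 26 - \frac{6}{5} = -208 - \frac{6}{5} = - \frac{1046}{5} \approx -209.2$)
$x{\left(J \right)} = J^{2} - \frac{1046 J}{5} + \sqrt{2} \sqrt{J}$ ($x{\left(J \right)} = \left(J^{2} - \frac{1046 J}{5}\right) + \sqrt{J + J} = \left(J^{2} - \frac{1046 J}{5}\right) + \sqrt{2 J} = \left(J^{2} - \frac{1046 J}{5}\right) + \sqrt{2} \sqrt{J} = J^{2} - \frac{1046 J}{5} + \sqrt{2} \sqrt{J}$)
$\frac{4566782}{x{\left(-2372 \right)}} = \frac{4566782}{\left(-2372\right)^{2} - - \frac{2481112}{5} + \sqrt{2} \sqrt{-2372}} = \frac{4566782}{5626384 + \frac{2481112}{5} + \sqrt{2} \cdot 2 i \sqrt{593}} = \frac{4566782}{5626384 + \frac{2481112}{5} + 2 i \sqrt{1186}} = \frac{4566782}{\frac{30613032}{5} + 2 i \sqrt{1186}}$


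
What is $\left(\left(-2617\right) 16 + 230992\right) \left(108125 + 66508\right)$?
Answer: $33026592960$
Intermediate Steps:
$\left(\left(-2617\right) 16 + 230992\right) \left(108125 + 66508\right) = \left(-41872 + 230992\right) 174633 = 189120 \cdot 174633 = 33026592960$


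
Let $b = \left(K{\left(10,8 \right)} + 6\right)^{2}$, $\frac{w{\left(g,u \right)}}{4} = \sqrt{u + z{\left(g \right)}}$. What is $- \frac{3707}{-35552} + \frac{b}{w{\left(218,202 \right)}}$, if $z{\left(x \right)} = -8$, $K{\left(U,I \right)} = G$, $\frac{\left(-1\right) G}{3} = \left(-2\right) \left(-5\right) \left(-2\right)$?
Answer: $\frac{337}{3232} + \frac{1089 \sqrt{194}}{194} \approx 78.29$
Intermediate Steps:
$G = 60$ ($G = - 3 \left(-2\right) \left(-5\right) \left(-2\right) = - 3 \cdot 10 \left(-2\right) = \left(-3\right) \left(-20\right) = 60$)
$K{\left(U,I \right)} = 60$
$w{\left(g,u \right)} = 4 \sqrt{-8 + u}$ ($w{\left(g,u \right)} = 4 \sqrt{u - 8} = 4 \sqrt{-8 + u}$)
$b = 4356$ ($b = \left(60 + 6\right)^{2} = 66^{2} = 4356$)
$- \frac{3707}{-35552} + \frac{b}{w{\left(218,202 \right)}} = - \frac{3707}{-35552} + \frac{4356}{4 \sqrt{-8 + 202}} = \left(-3707\right) \left(- \frac{1}{35552}\right) + \frac{4356}{4 \sqrt{194}} = \frac{337}{3232} + 4356 \frac{\sqrt{194}}{776} = \frac{337}{3232} + \frac{1089 \sqrt{194}}{194}$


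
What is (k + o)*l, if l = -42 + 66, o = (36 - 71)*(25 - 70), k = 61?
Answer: 39264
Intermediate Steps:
o = 1575 (o = -35*(-45) = 1575)
l = 24
(k + o)*l = (61 + 1575)*24 = 1636*24 = 39264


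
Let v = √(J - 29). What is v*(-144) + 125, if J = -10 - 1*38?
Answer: 125 - 144*I*√77 ≈ 125.0 - 1263.6*I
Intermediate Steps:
J = -48 (J = -10 - 38 = -48)
v = I*√77 (v = √(-48 - 29) = √(-77) = I*√77 ≈ 8.775*I)
v*(-144) + 125 = (I*√77)*(-144) + 125 = -144*I*√77 + 125 = 125 - 144*I*√77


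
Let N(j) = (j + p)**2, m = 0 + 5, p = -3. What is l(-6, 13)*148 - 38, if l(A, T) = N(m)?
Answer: 554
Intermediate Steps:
m = 5
N(j) = (-3 + j)**2 (N(j) = (j - 3)**2 = (-3 + j)**2)
l(A, T) = 4 (l(A, T) = (-3 + 5)**2 = 2**2 = 4)
l(-6, 13)*148 - 38 = 4*148 - 38 = 592 - 38 = 554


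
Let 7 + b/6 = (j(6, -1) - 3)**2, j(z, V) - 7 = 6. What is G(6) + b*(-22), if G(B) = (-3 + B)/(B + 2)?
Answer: -98205/8 ≈ -12276.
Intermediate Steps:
j(z, V) = 13 (j(z, V) = 7 + 6 = 13)
b = 558 (b = -42 + 6*(13 - 3)**2 = -42 + 6*10**2 = -42 + 6*100 = -42 + 600 = 558)
G(B) = (-3 + B)/(2 + B)
G(6) + b*(-22) = (-3 + 6)/(2 + 6) + 558*(-22) = 3/8 - 12276 = -98205/8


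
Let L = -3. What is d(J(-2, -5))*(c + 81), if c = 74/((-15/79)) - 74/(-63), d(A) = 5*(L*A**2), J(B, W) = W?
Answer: 2422025/21 ≈ 1.1533e+5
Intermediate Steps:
d(A) = -15*A**2 (d(A) = 5*(-3*A**2) = -15*A**2)
c = -122396/315 (c = 74/((-15*1/79)) - 74*(-1/63) = 74/(-15/79) + 74/63 = 74*(-79/15) + 74/63 = -5846/15 + 74/63 = -122396/315 ≈ -388.56)
d(J(-2, -5))*(c + 81) = (-15*(-5)**2)*(-122396/315 + 81) = -15*25*(-96881/315) = -375*(-96881/315) = 2422025/21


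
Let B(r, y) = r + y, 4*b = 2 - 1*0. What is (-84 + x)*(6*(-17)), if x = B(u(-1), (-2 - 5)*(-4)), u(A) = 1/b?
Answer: 5508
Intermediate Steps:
b = 1/2 (b = (2 - 1*0)/4 = (2 + 0)/4 = (1/4)*2 = 1/2 ≈ 0.50000)
u(A) = 2 (u(A) = 1/(1/2) = 2)
x = 30 (x = 2 + (-2 - 5)*(-4) = 2 - 7*(-4) = 2 + 28 = 30)
(-84 + x)*(6*(-17)) = (-84 + 30)*(6*(-17)) = -54*(-102) = 5508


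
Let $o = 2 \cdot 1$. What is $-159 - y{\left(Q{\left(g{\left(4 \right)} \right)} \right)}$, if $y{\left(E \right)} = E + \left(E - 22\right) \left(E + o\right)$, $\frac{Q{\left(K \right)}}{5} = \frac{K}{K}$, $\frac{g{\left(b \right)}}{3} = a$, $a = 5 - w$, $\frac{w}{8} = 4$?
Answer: $-45$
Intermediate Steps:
$w = 32$ ($w = 8 \cdot 4 = 32$)
$a = -27$ ($a = 5 - 32 = -27$)
$o = 2$
$g{\left(b \right)} = -81$ ($g{\left(b \right)} = 3 \left(-27\right) = -81$)
$Q{\left(K \right)} = 5$ ($Q{\left(K \right)} = 5 \frac{K}{K} = 5 \cdot 1 = 5$)
$y{\left(E \right)} = E + \left(-22 + E\right) \left(2 + E\right)$ ($y{\left(E \right)} = E + \left(E - 22\right) \left(E + 2\right) = E + \left(-22 + E\right) \left(2 + E\right)$)
$-159 - y{\left(Q{\left(g{\left(4 \right)} \right)} \right)} = -159 - \left(-44 + 5^{2} - 95\right) = -159 - \left(-44 + 25 - 95\right) = -159 - -114 = -159 + 114 = -45$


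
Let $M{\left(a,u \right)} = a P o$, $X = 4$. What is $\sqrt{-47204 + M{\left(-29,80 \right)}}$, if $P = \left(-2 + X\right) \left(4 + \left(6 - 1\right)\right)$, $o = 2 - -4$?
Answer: $44 i \sqrt{26} \approx 224.36 i$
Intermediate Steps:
$o = 6$ ($o = 2 + 4 = 6$)
$P = 18$ ($P = \left(-2 + 4\right) \left(4 + \left(6 - 1\right)\right) = 2 \left(4 + \left(6 - 1\right)\right) = 2 \left(4 + 5\right) = 2 \cdot 9 = 18$)
$M{\left(a,u \right)} = 108 a$ ($M{\left(a,u \right)} = a 18 \cdot 6 = 18 a 6 = 108 a$)
$\sqrt{-47204 + M{\left(-29,80 \right)}} = \sqrt{-47204 + 108 \left(-29\right)} = \sqrt{-47204 - 3132} = \sqrt{-50336} = 44 i \sqrt{26}$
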